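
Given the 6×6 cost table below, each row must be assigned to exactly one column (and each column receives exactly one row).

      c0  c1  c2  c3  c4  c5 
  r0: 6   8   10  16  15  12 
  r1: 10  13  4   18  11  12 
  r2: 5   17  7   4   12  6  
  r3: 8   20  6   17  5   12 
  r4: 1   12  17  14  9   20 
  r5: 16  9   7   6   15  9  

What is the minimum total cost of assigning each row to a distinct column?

optimal assignment: row0→col1 (cost 8), row1→col2 (cost 4), row2→col5 (cost 6), row3→col4 (cost 5), row4→col0 (cost 1), row5→col3 (cost 6)
total = 8 + 4 + 6 + 5 + 1 + 6 = 30

Minimum assignment cost: 30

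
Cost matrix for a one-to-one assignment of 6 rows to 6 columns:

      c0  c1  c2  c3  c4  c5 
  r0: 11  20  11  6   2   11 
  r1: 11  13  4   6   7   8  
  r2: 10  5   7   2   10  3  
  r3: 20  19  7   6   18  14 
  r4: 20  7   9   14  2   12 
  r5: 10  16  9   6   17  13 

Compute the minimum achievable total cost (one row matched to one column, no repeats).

Minimum assignment cost: 32

optimal assignment: row0→col4 (cost 2), row1→col2 (cost 4), row2→col5 (cost 3), row3→col3 (cost 6), row4→col1 (cost 7), row5→col0 (cost 10)
total = 2 + 4 + 3 + 6 + 7 + 10 = 32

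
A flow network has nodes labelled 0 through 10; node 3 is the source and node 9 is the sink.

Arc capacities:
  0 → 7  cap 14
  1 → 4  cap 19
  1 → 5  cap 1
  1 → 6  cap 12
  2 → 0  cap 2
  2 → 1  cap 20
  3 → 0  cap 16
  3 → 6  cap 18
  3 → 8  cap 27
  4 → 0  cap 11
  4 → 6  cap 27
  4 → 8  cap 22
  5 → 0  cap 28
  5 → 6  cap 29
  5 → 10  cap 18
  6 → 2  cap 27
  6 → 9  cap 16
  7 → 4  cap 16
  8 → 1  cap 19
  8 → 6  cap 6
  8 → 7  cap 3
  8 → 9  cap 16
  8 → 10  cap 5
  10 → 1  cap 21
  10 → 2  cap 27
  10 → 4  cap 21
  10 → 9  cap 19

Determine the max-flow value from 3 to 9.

Maximum flow value: 38

augment #1: 3→6→9 bottleneck 16, total now 16
augment #2: 3→8→9 bottleneck 16, total now 32
augment #3: 3→8→10→9 bottleneck 5, total now 37
augment #4: 3→8→1→5→10→9 bottleneck 1, total now 38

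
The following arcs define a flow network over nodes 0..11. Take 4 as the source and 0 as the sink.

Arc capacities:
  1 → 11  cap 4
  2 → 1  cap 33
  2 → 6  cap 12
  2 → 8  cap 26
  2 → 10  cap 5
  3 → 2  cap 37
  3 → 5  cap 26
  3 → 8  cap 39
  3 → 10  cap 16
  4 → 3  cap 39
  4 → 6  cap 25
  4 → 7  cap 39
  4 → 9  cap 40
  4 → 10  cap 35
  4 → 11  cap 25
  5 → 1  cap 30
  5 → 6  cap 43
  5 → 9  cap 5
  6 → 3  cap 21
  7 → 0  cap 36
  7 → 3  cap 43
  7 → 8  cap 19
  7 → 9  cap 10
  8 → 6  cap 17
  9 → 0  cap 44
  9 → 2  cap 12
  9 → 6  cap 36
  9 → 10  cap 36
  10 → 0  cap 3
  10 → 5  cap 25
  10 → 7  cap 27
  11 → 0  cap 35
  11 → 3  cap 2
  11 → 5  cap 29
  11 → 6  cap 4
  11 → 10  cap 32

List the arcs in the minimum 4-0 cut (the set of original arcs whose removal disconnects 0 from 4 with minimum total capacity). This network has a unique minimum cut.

augment #1: 4→7→0 push 36
augment #2: 4→9→0 push 40
augment #3: 4→10→0 push 3
augment #4: 4→11→0 push 25
augment #5: 4→7→9→0 push 3
augment #6: 4→3→5→9→0 push 1
augment #7: 4→3→2→1→11→0 push 4
max flow = 112; residual-reachable set from 4 gives S-side
cut edges (S→T): {(1,11), (4,11), (7,0), (9,0), (10,0)} total cap 112

Min-cut arcs: {(1,11), (4,11), (7,0), (9,0), (10,0)} (total capacity 112)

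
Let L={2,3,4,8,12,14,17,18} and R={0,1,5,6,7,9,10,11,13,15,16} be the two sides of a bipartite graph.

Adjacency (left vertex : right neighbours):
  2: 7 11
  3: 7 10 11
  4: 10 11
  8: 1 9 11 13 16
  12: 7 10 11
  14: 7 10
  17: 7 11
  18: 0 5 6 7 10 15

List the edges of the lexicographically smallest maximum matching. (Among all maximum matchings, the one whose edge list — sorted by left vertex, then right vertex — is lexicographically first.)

Lex-smallest maximum matching: {(2,7), (3,10), (4,11), (8,1), (18,0)}

|M| = 5 (so the lex-smallest maximum matching has 5 edges)
process left vertices in ascending order; for each, take the smallest-labelled available neighbour that still permits 5 edges overall, or leave it unmatched if none does
lex-smallest matching: {2-7, 3-10, 4-11, 8-1, 18-0}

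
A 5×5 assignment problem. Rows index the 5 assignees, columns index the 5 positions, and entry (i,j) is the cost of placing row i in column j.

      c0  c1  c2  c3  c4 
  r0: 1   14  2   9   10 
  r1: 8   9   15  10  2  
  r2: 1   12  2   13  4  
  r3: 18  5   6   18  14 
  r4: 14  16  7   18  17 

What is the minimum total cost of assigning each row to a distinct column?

Minimum assignment cost: 24

optimal assignment: row0→col3 (cost 9), row1→col4 (cost 2), row2→col0 (cost 1), row3→col1 (cost 5), row4→col2 (cost 7)
total = 9 + 2 + 1 + 5 + 7 = 24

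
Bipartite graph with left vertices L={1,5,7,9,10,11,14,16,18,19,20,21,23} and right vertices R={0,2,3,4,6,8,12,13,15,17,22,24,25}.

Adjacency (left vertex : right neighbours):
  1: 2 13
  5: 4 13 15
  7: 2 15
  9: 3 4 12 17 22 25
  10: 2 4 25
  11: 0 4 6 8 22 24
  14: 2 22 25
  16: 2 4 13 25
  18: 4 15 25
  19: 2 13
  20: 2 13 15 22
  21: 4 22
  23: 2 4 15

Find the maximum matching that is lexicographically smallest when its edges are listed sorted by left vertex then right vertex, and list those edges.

Lex-smallest maximum matching: {(1,2), (5,4), (7,15), (9,3), (10,25), (11,0), (14,22), (16,13)}

|M| = 8 (so the lex-smallest maximum matching has 8 edges)
process left vertices in ascending order; for each, take the smallest-labelled available neighbour that still permits 8 edges overall, or leave it unmatched if none does
lex-smallest matching: {1-2, 5-4, 7-15, 9-3, 10-25, 11-0, 14-22, 16-13}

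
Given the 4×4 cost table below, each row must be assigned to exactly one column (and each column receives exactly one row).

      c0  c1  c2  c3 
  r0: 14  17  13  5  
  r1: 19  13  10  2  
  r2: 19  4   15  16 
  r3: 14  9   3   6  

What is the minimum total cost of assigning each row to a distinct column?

optimal assignment: row0→col0 (cost 14), row1→col3 (cost 2), row2→col1 (cost 4), row3→col2 (cost 3)
total = 14 + 2 + 4 + 3 = 23

Minimum assignment cost: 23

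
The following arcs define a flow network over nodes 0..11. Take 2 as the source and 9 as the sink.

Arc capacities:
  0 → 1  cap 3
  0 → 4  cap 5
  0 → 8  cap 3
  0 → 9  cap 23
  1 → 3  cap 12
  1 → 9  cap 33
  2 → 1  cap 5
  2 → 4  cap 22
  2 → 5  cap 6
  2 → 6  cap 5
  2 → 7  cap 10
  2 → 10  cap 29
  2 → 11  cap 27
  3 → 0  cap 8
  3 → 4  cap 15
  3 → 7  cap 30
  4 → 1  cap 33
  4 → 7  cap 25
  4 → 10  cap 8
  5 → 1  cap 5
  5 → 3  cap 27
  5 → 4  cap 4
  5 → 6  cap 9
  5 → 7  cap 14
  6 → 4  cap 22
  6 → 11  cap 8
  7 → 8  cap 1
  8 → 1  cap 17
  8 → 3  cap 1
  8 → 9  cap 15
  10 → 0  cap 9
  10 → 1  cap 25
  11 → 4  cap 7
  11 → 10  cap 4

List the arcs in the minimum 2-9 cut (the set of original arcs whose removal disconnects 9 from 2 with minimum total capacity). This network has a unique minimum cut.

Min-cut arcs: {(1,9), (3,0), (7,8), (10,0)} (total capacity 51)

augment #1: 2→1→9 push 5
augment #2: 2→4→1→9 push 22
augment #3: 2→5→1→9 push 5
augment #4: 2→7→8→9 push 1
augment #5: 2→10→0→9 push 9
augment #6: 2→10→1→9 push 1
augment #7: 2→5→3→0→9 push 1
augment #8: 2→10→1→3→0→9 push 7
max flow = 51; residual-reachable set from 2 gives S-side
cut edges (S→T): {(1,9), (3,0), (7,8), (10,0)} total cap 51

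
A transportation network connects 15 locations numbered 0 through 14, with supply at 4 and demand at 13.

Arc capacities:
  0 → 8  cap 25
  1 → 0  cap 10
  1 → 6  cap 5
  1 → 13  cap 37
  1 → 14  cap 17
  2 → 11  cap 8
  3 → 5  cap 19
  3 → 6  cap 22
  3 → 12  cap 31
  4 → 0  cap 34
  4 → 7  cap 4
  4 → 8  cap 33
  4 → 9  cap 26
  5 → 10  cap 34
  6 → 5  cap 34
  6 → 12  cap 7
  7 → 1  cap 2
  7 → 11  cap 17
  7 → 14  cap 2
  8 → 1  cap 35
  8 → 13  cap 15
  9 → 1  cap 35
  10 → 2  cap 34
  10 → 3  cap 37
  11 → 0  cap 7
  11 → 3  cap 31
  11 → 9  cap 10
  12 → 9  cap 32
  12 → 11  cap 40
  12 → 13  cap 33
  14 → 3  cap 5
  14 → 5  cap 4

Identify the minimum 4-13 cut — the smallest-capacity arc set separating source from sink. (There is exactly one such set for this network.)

Min-cut arcs: {(1,6), (1,13), (4,7), (8,13), (14,3), (14,5)} (total capacity 70)

augment #1: 4→8→13 push 15
augment #2: 4→7→1→13 push 2
augment #3: 4→8→1→13 push 18
augment #4: 4→9→1→13 push 17
augment #5: 4→7→11→3→12→13 push 2
augment #6: 4→9→1→6→12→13 push 5
augment #7: 4→9→1→14→3→12→13 push 4
augment #8: 4→0→8→1→14→3→12→13 push 1
augment #9: 4→0→8→1→7→11→3→12→13 push 2
augment #10: 4→0→8→1→14→5→10→3→12→13 push 4
max flow = 70; residual-reachable set from 4 gives S-side
cut edges (S→T): {(1,6), (1,13), (4,7), (8,13), (14,3), (14,5)} total cap 70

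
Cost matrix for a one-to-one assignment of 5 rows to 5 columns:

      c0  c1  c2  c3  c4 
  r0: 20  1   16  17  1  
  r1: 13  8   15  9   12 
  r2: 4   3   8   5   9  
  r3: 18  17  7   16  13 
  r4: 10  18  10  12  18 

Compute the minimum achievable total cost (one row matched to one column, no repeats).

optimal assignment: row0→col4 (cost 1), row1→col3 (cost 9), row2→col1 (cost 3), row3→col2 (cost 7), row4→col0 (cost 10)
total = 1 + 9 + 3 + 7 + 10 = 30

Minimum assignment cost: 30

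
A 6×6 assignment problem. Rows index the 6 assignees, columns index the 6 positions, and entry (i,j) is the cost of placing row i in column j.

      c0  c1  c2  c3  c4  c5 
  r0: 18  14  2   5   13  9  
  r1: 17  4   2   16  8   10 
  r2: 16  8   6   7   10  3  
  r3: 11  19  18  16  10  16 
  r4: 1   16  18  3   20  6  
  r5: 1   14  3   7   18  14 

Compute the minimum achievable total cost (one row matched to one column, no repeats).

Minimum assignment cost: 23

optimal assignment: row0→col2 (cost 2), row1→col1 (cost 4), row2→col5 (cost 3), row3→col4 (cost 10), row4→col3 (cost 3), row5→col0 (cost 1)
total = 2 + 4 + 3 + 10 + 3 + 1 = 23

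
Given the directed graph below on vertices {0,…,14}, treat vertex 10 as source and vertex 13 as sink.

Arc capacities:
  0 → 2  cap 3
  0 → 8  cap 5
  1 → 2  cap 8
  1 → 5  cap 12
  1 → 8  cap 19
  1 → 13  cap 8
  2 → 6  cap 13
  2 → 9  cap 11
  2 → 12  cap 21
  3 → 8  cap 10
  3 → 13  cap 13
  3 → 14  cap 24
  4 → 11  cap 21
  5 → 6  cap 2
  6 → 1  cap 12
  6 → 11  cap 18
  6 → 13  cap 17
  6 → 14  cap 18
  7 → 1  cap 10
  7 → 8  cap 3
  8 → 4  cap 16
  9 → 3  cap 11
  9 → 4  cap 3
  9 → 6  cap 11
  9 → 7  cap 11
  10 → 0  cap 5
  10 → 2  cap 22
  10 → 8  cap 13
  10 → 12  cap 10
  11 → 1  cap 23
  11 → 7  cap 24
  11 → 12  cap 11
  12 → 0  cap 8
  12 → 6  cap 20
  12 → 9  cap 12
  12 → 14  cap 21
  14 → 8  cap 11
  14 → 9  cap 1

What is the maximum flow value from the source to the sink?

augment #1: 10→2→6→13 bottleneck 13, total now 13
augment #2: 10→12→6→13 bottleneck 4, total now 17
augment #3: 10→2→9→3→13 bottleneck 9, total now 26
augment #4: 10→12→6→1→13 bottleneck 6, total now 32
augment #5: 10→0→2→9→3→13 bottleneck 2, total now 34
augment #6: 10→8→4→11→1→13 bottleneck 2, total now 36

Maximum flow value: 36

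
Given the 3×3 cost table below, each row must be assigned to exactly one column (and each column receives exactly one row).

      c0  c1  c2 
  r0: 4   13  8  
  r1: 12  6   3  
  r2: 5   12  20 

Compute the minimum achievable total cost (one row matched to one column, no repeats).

Minimum assignment cost: 19

one of 2 optimal assignments: row0→col0 (cost 4), row1→col2 (cost 3), row2→col1 (cost 12)
total = 4 + 3 + 12 = 19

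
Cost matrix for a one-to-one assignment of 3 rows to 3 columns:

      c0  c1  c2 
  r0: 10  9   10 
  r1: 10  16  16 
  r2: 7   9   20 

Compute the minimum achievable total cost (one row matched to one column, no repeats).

optimal assignment: row0→col2 (cost 10), row1→col0 (cost 10), row2→col1 (cost 9)
total = 10 + 10 + 9 = 29

Minimum assignment cost: 29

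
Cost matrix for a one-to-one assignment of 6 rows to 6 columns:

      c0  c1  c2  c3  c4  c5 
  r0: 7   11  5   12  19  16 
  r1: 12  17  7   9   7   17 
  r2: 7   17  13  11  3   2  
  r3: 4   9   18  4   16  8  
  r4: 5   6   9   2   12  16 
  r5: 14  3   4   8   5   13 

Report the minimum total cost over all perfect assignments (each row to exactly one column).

optimal assignment: row0→col2 (cost 5), row1→col4 (cost 7), row2→col5 (cost 2), row3→col0 (cost 4), row4→col3 (cost 2), row5→col1 (cost 3)
total = 5 + 7 + 2 + 4 + 2 + 3 = 23

Minimum assignment cost: 23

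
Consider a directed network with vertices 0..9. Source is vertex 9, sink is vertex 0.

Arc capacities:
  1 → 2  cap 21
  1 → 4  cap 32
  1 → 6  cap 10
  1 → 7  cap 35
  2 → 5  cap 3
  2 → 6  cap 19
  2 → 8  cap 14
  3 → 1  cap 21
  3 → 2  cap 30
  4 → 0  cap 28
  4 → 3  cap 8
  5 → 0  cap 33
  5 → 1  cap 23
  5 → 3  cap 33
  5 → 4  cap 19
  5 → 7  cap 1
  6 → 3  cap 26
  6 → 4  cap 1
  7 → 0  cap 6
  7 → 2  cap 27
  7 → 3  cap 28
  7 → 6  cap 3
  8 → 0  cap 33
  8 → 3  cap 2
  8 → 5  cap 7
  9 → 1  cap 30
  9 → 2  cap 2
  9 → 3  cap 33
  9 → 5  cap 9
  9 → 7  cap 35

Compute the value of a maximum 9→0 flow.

Maximum flow value: 60

augment #1: 9→5→0 bottleneck 9, total now 9
augment #2: 9→7→0 bottleneck 6, total now 15
augment #3: 9→1→4→0 bottleneck 28, total now 43
augment #4: 9→2→5→0 bottleneck 2, total now 45
augment #5: 9→1→2→5→0 bottleneck 1, total now 46
augment #6: 9→1→2→8→0 bottleneck 1, total now 47
augment #7: 9→3→2→8→0 bottleneck 13, total now 60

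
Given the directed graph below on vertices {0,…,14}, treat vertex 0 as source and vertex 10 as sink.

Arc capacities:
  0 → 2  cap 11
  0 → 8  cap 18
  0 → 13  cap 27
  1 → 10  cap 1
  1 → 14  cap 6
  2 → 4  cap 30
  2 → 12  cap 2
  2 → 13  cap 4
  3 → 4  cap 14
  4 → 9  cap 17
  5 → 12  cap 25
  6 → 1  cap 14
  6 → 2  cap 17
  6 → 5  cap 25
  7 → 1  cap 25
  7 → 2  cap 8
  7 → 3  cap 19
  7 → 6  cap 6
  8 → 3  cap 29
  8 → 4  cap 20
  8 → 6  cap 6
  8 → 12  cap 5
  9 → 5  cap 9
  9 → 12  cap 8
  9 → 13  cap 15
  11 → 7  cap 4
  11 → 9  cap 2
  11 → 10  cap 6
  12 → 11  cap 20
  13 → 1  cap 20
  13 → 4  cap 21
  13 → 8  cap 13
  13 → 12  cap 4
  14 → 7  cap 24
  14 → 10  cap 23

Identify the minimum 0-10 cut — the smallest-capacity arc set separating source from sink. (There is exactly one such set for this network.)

Min-cut arcs: {(1,10), (1,14), (11,10)} (total capacity 13)

augment #1: 0→13→1→10 push 1
augment #2: 0→2→12→11→10 push 2
augment #3: 0→8→12→11→10 push 4
augment #4: 0→13→1→14→10 push 6
max flow = 13; residual-reachable set from 0 gives S-side
cut edges (S→T): {(1,10), (1,14), (11,10)} total cap 13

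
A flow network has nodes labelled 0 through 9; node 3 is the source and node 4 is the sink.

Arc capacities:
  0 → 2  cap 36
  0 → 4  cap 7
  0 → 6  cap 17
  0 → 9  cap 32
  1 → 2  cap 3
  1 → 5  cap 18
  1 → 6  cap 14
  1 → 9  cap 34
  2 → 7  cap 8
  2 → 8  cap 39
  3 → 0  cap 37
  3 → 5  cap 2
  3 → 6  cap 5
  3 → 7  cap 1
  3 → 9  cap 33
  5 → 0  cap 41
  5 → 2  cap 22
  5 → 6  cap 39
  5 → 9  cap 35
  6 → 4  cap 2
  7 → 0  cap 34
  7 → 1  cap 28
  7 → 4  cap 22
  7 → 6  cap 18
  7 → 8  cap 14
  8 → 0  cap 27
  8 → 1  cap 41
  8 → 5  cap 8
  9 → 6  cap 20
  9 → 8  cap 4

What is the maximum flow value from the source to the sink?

Maximum flow value: 18

augment #1: 3→0→4 bottleneck 7, total now 7
augment #2: 3→6→4 bottleneck 2, total now 9
augment #3: 3→7→4 bottleneck 1, total now 10
augment #4: 3→0→2→7→4 bottleneck 8, total now 18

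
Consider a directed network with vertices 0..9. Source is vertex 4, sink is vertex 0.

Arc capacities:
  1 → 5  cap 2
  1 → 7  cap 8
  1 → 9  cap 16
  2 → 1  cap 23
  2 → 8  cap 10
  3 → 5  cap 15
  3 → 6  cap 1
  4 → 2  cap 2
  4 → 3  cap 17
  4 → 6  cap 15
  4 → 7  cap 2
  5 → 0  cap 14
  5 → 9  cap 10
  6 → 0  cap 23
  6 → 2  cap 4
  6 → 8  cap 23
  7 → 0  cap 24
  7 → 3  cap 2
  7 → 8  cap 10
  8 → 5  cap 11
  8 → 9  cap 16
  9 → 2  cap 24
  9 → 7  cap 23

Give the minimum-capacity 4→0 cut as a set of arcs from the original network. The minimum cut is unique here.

augment #1: 4→6→0 push 15
augment #2: 4→7→0 push 2
augment #3: 4→3→5→0 push 14
augment #4: 4→3→6→0 push 1
augment #5: 4→2→1→7→0 push 2
augment #6: 4→3→5→9→7→0 push 1
max flow = 35; residual-reachable set from 4 gives S-side
cut edges (S→T): {(3,5), (3,6), (4,2), (4,6), (4,7)} total cap 35

Min-cut arcs: {(3,5), (3,6), (4,2), (4,6), (4,7)} (total capacity 35)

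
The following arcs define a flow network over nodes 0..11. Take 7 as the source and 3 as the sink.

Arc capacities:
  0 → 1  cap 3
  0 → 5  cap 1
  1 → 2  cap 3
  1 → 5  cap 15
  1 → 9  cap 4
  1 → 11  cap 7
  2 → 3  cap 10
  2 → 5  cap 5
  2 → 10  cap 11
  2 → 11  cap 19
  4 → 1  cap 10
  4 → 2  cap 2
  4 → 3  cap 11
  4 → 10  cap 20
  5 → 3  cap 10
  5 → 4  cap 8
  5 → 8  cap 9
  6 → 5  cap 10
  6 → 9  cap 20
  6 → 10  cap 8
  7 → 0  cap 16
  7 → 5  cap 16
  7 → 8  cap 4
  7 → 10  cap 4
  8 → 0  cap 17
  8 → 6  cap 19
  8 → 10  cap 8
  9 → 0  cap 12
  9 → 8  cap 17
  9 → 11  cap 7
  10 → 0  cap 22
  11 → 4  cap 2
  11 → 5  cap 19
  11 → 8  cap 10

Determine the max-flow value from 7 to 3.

augment #1: 7→5→3 bottleneck 10, total now 10
augment #2: 7→5→4→3 bottleneck 6, total now 16
augment #3: 7→0→1→2→3 bottleneck 3, total now 19
augment #4: 7→0→5→4→3 bottleneck 1, total now 20
augment #5: 7→8→6→5→4→3 bottleneck 1, total now 21
augment #6: 7→8→6→9→11→4→3 bottleneck 2, total now 23

Maximum flow value: 23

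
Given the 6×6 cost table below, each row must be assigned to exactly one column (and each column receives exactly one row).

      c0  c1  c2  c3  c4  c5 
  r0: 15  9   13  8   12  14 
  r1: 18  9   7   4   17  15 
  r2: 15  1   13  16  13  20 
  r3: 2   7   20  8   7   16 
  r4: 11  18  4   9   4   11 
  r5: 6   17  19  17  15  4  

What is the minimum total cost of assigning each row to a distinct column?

optimal assignment: row0→col3 (cost 8), row1→col2 (cost 7), row2→col1 (cost 1), row3→col0 (cost 2), row4→col4 (cost 4), row5→col5 (cost 4)
total = 8 + 7 + 1 + 2 + 4 + 4 = 26

Minimum assignment cost: 26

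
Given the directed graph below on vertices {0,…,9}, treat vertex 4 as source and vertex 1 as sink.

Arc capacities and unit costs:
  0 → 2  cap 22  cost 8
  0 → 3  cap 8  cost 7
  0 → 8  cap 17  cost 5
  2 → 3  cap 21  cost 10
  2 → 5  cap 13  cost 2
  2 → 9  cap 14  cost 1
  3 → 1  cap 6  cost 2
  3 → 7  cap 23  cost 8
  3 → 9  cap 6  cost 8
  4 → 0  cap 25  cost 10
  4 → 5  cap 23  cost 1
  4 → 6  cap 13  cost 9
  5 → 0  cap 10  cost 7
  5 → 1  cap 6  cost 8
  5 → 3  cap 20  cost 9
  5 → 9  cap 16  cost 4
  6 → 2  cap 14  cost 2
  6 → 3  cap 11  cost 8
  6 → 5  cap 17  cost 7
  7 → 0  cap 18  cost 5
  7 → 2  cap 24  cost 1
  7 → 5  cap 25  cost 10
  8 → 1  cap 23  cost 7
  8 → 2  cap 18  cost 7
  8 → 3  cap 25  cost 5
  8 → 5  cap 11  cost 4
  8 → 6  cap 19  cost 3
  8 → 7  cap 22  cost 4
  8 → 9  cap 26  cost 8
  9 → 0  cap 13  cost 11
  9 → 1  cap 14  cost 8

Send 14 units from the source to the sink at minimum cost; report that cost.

Minimum cost for 14 units: 152

shortest-cost path #1: 4→5→1 push 6 @ unit cost 9 (adds 54)
shortest-cost path #2: 4→5→3→1 push 6 @ unit cost 12 (adds 72)
shortest-cost path #3: 4→5→9→1 push 2 @ unit cost 13 (adds 26)
total cost = 152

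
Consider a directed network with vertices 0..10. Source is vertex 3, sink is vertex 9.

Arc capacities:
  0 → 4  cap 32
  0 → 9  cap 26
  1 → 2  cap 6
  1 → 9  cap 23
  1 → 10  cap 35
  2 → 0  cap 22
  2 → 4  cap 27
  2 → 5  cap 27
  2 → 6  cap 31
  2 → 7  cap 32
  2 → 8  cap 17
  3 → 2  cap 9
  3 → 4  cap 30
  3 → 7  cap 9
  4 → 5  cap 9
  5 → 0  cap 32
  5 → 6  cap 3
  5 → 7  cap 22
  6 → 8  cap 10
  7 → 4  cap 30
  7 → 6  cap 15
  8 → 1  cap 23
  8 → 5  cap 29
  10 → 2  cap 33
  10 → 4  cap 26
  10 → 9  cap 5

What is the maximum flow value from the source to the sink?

Maximum flow value: 27

augment #1: 3→2→0→9 bottleneck 9, total now 9
augment #2: 3→4→5→0→9 bottleneck 9, total now 18
augment #3: 3→7→6→8→1→9 bottleneck 9, total now 27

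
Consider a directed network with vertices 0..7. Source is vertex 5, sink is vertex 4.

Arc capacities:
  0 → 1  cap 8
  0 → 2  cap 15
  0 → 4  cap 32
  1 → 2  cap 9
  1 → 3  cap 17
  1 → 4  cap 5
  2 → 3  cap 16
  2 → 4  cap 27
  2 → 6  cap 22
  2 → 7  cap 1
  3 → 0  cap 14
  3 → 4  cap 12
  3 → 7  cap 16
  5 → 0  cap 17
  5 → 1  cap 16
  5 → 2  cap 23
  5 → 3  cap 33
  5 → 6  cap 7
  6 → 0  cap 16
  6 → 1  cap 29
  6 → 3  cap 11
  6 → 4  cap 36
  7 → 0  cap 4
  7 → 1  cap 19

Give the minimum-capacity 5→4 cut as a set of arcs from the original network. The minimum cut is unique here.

augment #1: 5→0→4 push 17
augment #2: 5→1→4 push 5
augment #3: 5→2→4 push 23
augment #4: 5→3→4 push 12
augment #5: 5→6→4 push 7
augment #6: 5→1→2→4 push 4
augment #7: 5→3→0→4 push 14
augment #8: 5→1→2→6→4 push 5
augment #9: 5→3→7→0→4 push 1
augment #10: 5→3→7→0→2→6→4 push 3
max flow = 91; residual-reachable set from 5 gives S-side
cut edges (S→T): {(1,2), (1,4), (3,0), (3,4), (5,0), (5,2), (5,6), (7,0)} total cap 91

Min-cut arcs: {(1,2), (1,4), (3,0), (3,4), (5,0), (5,2), (5,6), (7,0)} (total capacity 91)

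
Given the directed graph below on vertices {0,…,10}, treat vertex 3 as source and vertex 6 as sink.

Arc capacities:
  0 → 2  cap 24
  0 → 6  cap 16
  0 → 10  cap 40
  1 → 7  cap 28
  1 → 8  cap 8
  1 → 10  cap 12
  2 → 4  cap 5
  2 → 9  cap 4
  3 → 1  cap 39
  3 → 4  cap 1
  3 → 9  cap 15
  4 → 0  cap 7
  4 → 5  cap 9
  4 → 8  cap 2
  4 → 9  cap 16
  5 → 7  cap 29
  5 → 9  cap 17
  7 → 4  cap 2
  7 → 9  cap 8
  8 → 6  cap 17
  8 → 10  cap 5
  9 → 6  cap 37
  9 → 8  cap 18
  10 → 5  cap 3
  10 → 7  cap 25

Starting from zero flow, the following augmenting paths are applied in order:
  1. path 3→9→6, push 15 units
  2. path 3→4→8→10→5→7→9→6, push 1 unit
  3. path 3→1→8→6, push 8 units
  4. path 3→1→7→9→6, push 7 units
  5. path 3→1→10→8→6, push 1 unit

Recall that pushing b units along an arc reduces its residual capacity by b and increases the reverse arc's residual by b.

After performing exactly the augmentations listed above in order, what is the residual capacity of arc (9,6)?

Residual capacity of (9,6): 14

after path 1 (3→9→6, push 15): res(9,6)=22
after path 2 (3→4→8→10→5→7→9→6, push 1): res(9,6)=21
after path 3 (3→1→8→6, push 8): res(9,6)=21
after path 4 (3→1→7→9→6, push 7): res(9,6)=14
after path 5 (3→1→10→8→6, push 1): res(9,6)=14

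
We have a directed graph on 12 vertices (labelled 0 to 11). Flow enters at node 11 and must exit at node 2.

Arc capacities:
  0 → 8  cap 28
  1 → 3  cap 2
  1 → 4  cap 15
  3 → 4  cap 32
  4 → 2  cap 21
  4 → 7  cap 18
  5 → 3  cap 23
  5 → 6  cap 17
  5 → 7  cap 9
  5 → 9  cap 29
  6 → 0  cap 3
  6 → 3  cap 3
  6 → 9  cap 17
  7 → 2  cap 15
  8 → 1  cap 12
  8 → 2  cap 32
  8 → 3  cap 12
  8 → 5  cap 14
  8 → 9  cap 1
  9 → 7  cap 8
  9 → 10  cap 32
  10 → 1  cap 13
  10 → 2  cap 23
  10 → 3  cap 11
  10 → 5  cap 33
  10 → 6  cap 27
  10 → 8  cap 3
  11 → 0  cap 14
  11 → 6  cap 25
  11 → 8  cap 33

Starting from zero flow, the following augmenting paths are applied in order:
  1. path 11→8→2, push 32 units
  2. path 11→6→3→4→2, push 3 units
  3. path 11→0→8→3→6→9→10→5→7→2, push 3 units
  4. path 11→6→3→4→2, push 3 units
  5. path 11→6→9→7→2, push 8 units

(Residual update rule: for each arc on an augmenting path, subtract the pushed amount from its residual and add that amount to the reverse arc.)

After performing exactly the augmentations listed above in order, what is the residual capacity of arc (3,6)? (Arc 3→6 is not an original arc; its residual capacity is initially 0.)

Residual capacity of (3,6): 3

after path 1 (11→8→2, push 32): res(3,6)=0
after path 2 (11→6→3→4→2, push 3): res(3,6)=3
after path 3 (11→0→8→3→6→9→10→5→7→2, push 3): res(3,6)=0
after path 4 (11→6→3→4→2, push 3): res(3,6)=3
after path 5 (11→6→9→7→2, push 8): res(3,6)=3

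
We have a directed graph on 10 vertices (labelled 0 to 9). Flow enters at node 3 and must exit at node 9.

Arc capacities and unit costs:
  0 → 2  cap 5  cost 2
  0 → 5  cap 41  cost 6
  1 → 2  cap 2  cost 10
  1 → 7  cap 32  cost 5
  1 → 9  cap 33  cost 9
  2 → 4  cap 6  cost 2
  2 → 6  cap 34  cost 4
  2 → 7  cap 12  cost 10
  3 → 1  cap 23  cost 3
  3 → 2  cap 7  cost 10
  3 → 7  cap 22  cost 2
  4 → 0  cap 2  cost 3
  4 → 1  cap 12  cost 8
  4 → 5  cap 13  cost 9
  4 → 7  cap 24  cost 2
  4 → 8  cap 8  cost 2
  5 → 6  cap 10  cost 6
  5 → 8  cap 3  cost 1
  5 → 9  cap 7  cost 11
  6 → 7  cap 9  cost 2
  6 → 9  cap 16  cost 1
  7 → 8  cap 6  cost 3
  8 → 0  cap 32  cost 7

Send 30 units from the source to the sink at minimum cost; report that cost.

Minimum cost for 30 units: 381

shortest-cost path #1: 3→1→9 push 23 @ unit cost 12 (adds 276)
shortest-cost path #2: 3→2→6→9 push 7 @ unit cost 15 (adds 105)
total cost = 381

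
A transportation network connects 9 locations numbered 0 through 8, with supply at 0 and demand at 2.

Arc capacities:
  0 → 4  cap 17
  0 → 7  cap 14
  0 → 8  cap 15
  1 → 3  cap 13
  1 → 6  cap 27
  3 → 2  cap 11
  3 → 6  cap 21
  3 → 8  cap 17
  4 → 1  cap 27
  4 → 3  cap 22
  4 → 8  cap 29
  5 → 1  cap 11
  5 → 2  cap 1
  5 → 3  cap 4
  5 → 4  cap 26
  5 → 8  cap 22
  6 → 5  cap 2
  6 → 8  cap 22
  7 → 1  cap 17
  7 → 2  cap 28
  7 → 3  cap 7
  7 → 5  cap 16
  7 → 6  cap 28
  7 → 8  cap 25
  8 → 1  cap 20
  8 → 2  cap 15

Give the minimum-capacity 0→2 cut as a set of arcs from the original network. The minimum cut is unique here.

Min-cut arcs: {(0,7), (3,2), (5,2), (8,2)} (total capacity 41)

augment #1: 0→7→2 push 14
augment #2: 0→8→2 push 15
augment #3: 0→4→3→2 push 11
augment #4: 0→4→1→6→5→2 push 1
max flow = 41; residual-reachable set from 0 gives S-side
cut edges (S→T): {(0,7), (3,2), (5,2), (8,2)} total cap 41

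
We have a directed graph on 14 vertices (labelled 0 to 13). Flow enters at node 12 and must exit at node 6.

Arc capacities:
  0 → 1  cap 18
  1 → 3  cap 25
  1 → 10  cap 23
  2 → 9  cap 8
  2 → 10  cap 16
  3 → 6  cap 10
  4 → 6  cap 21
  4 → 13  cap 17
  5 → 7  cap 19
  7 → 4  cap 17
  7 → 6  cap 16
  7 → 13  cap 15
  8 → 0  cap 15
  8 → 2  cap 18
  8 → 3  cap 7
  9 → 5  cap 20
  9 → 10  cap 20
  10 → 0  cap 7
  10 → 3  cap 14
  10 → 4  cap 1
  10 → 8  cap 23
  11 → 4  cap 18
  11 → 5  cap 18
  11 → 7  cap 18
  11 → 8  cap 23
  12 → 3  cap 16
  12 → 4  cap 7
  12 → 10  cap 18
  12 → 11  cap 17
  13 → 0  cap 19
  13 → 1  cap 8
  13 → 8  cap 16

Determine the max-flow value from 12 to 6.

augment #1: 12→3→6 bottleneck 10, total now 10
augment #2: 12→4→6 bottleneck 7, total now 17
augment #3: 12→10→4→6 bottleneck 1, total now 18
augment #4: 12→11→4→6 bottleneck 13, total now 31
augment #5: 12→11→7→6 bottleneck 4, total now 35
augment #6: 12→10→8→2→9→5→7→6 bottleneck 8, total now 43

Maximum flow value: 43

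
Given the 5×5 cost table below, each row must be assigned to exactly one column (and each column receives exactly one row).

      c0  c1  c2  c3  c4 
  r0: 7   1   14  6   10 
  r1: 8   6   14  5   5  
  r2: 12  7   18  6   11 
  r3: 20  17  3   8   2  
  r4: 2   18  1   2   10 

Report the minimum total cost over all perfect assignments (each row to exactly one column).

optimal assignment: row0→col1 (cost 1), row1→col4 (cost 5), row2→col3 (cost 6), row3→col2 (cost 3), row4→col0 (cost 2)
total = 1 + 5 + 6 + 3 + 2 = 17

Minimum assignment cost: 17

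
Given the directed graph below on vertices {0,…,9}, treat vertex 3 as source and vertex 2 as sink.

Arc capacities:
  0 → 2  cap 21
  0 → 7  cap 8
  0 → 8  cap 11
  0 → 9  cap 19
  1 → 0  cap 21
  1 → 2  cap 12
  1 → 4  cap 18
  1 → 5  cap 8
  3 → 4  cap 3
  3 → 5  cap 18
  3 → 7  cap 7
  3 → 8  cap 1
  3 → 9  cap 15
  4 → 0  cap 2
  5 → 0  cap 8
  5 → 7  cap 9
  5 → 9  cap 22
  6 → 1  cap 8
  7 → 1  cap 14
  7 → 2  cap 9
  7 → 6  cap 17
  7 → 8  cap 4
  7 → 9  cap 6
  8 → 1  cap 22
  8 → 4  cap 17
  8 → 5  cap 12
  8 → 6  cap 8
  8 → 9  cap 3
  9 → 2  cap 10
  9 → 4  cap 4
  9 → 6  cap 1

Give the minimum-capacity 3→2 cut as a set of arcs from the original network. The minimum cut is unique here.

Min-cut arcs: {(3,7), (3,8), (4,0), (5,0), (5,7), (9,2), (9,6)} (total capacity 38)

augment #1: 3→7→2 push 7
augment #2: 3→9→2 push 10
augment #3: 3→4→0→2 push 2
augment #4: 3→5→0→2 push 8
augment #5: 3→5→7→2 push 2
augment #6: 3→8→1→2 push 1
augment #7: 3→5→7→1→2 push 7
augment #8: 3→9→6→1→2 push 1
max flow = 38; residual-reachable set from 3 gives S-side
cut edges (S→T): {(3,7), (3,8), (4,0), (5,0), (5,7), (9,2), (9,6)} total cap 38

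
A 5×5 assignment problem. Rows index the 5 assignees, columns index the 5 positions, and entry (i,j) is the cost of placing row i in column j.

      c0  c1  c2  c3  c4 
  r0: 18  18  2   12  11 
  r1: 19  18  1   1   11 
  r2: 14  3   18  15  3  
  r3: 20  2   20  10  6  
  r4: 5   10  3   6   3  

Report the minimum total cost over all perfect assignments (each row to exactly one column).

optimal assignment: row0→col2 (cost 2), row1→col3 (cost 1), row2→col4 (cost 3), row3→col1 (cost 2), row4→col0 (cost 5)
total = 2 + 1 + 3 + 2 + 5 = 13

Minimum assignment cost: 13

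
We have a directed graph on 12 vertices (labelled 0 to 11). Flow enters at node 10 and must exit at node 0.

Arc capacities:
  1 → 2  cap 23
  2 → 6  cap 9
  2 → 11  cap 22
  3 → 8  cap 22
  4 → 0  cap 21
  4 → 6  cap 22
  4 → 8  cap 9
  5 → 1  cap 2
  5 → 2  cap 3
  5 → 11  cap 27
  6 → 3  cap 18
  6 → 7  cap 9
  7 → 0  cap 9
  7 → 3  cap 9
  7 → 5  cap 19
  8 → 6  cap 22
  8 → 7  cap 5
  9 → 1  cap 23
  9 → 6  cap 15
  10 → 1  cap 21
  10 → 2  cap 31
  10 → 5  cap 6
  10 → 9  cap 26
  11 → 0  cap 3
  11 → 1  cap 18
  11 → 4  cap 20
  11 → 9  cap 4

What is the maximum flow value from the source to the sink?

Maximum flow value: 32

augment #1: 10→2→11→0 bottleneck 3, total now 3
augment #2: 10→2→6→7→0 bottleneck 9, total now 12
augment #3: 10→2→11→4→0 bottleneck 19, total now 31
augment #4: 10→5→11→4→0 bottleneck 1, total now 32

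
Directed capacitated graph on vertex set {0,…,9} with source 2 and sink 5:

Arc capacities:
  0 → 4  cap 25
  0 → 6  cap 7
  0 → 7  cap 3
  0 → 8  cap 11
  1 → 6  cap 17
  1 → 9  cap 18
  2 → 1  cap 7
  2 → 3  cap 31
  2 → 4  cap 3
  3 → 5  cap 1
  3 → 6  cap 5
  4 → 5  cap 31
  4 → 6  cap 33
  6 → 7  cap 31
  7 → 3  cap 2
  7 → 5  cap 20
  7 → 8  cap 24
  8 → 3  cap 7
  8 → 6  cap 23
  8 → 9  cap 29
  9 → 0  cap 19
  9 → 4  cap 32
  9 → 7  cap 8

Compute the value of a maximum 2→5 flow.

Maximum flow value: 16

augment #1: 2→3→5 bottleneck 1, total now 1
augment #2: 2→4→5 bottleneck 3, total now 4
augment #3: 2→1→6→7→5 bottleneck 7, total now 11
augment #4: 2→3→6→7→5 bottleneck 5, total now 16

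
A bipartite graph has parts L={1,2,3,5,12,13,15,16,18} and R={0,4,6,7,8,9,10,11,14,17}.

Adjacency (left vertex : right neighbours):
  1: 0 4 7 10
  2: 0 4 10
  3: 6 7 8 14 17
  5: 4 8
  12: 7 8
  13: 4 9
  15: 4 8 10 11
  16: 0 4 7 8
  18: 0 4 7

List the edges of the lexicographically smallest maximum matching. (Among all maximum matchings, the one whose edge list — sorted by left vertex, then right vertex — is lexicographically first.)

Lex-smallest maximum matching: {(1,0), (2,10), (3,6), (5,4), (12,7), (13,9), (15,11), (16,8)}

|M| = 8 (so the lex-smallest maximum matching has 8 edges)
process left vertices in ascending order; for each, take the smallest-labelled available neighbour that still permits 8 edges overall, or leave it unmatched if none does
lex-smallest matching: {1-0, 2-10, 3-6, 5-4, 12-7, 13-9, 15-11, 16-8}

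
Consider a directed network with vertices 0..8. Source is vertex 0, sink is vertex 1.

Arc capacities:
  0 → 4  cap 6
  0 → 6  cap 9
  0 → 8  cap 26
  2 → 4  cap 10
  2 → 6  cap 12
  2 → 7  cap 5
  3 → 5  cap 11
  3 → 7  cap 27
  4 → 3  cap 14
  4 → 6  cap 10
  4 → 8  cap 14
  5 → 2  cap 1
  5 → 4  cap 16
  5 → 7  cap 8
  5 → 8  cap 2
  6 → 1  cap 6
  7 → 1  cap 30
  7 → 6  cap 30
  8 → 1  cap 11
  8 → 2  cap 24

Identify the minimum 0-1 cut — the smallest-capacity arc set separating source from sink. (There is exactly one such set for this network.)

Min-cut arcs: {(2,7), (4,3), (6,1), (8,1)} (total capacity 36)

augment #1: 0→6→1 push 6
augment #2: 0→8→1 push 11
augment #3: 0→4→3→7→1 push 6
augment #4: 0→8→2→7→1 push 5
augment #5: 0→8→2→4→3→7→1 push 8
max flow = 36; residual-reachable set from 0 gives S-side
cut edges (S→T): {(2,7), (4,3), (6,1), (8,1)} total cap 36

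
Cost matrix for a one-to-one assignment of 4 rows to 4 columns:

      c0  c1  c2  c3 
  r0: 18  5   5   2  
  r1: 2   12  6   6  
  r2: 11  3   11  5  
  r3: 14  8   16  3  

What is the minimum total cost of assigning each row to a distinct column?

Minimum assignment cost: 13

optimal assignment: row0→col2 (cost 5), row1→col0 (cost 2), row2→col1 (cost 3), row3→col3 (cost 3)
total = 5 + 2 + 3 + 3 = 13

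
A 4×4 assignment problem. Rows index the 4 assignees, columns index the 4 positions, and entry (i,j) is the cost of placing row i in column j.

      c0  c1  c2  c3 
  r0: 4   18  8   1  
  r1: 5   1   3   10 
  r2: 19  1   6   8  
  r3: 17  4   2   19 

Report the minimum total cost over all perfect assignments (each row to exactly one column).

optimal assignment: row0→col3 (cost 1), row1→col0 (cost 5), row2→col1 (cost 1), row3→col2 (cost 2)
total = 1 + 5 + 1 + 2 = 9

Minimum assignment cost: 9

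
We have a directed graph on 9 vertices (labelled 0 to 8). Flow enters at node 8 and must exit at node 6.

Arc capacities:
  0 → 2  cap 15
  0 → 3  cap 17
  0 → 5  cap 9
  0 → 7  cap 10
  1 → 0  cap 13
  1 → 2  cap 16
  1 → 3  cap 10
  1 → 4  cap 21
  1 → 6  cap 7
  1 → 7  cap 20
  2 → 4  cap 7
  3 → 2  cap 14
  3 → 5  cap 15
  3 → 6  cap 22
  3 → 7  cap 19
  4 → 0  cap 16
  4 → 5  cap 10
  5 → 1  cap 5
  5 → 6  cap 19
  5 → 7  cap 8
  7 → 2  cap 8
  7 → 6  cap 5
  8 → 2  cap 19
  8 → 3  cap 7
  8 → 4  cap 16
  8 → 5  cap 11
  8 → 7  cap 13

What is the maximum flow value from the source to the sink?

Maximum flow value: 46

augment #1: 8→3→6 bottleneck 7, total now 7
augment #2: 8→5→6 bottleneck 11, total now 18
augment #3: 8→7→6 bottleneck 5, total now 23
augment #4: 8→4→5→6 bottleneck 8, total now 31
augment #5: 8→4→0→3→6 bottleneck 8, total now 39
augment #6: 8→2→4→0→3→6 bottleneck 7, total now 46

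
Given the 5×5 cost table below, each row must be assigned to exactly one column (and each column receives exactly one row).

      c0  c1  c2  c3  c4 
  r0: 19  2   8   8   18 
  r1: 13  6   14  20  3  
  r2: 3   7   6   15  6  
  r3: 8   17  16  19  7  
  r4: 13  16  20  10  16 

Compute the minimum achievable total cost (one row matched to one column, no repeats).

Minimum assignment cost: 29

optimal assignment: row0→col1 (cost 2), row1→col4 (cost 3), row2→col2 (cost 6), row3→col0 (cost 8), row4→col3 (cost 10)
total = 2 + 3 + 6 + 8 + 10 = 29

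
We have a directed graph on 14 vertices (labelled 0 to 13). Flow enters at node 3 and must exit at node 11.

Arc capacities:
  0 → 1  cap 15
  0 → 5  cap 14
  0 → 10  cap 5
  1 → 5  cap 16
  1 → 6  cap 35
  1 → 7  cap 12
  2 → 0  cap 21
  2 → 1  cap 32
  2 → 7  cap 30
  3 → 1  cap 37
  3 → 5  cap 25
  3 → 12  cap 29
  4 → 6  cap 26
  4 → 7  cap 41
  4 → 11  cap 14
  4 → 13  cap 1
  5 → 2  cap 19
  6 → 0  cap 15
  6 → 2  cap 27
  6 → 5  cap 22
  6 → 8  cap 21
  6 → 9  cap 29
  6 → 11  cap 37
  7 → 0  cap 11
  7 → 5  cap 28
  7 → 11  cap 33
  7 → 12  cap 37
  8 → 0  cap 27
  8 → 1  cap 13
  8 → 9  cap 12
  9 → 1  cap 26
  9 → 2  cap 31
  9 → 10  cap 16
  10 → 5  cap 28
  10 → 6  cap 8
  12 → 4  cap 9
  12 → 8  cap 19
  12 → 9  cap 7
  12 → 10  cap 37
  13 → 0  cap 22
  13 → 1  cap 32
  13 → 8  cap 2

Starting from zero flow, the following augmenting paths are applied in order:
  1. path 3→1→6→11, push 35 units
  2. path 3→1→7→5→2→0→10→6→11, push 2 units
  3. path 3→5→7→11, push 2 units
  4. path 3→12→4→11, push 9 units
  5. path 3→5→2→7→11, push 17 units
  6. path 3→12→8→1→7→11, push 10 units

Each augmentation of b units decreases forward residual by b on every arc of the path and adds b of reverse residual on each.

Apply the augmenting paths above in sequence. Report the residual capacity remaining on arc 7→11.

after path 1 (3→1→6→11, push 35): res(7,11)=33
after path 2 (3→1→7→5→2→0→10→6→11, push 2): res(7,11)=33
after path 3 (3→5→7→11, push 2): res(7,11)=31
after path 4 (3→12→4→11, push 9): res(7,11)=31
after path 5 (3→5→2→7→11, push 17): res(7,11)=14
after path 6 (3→12→8→1→7→11, push 10): res(7,11)=4

Residual capacity of (7,11): 4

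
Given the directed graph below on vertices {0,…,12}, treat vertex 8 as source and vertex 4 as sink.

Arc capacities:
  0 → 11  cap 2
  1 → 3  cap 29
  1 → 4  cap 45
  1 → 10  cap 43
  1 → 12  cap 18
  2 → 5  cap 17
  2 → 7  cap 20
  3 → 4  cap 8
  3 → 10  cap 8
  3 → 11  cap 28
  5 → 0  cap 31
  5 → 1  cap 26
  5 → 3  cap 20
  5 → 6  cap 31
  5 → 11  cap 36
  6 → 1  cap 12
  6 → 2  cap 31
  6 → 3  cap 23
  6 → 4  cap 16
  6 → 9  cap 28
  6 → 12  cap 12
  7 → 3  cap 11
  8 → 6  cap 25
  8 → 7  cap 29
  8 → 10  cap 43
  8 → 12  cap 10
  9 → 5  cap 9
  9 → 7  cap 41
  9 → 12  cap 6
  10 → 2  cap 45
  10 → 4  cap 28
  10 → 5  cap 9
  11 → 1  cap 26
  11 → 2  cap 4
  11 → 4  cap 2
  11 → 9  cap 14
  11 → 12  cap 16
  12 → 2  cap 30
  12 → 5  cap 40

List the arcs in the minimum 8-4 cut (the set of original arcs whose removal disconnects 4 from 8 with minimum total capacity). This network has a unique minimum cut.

Min-cut arcs: {(7,3), (8,6), (8,10), (8,12)} (total capacity 89)

augment #1: 8→6→4 push 16
augment #2: 8→10→4 push 28
augment #3: 8→6→1→4 push 9
augment #4: 8→7→3→4 push 8
augment #5: 8→7→3→11→4 push 2
augment #6: 8→10→5→1→4 push 9
augment #7: 8→12→5→1→4 push 10
augment #8: 8→7→3→11→1→4 push 1
augment #9: 8→10→2→5→1→4 push 6
max flow = 89; residual-reachable set from 8 gives S-side
cut edges (S→T): {(7,3), (8,6), (8,10), (8,12)} total cap 89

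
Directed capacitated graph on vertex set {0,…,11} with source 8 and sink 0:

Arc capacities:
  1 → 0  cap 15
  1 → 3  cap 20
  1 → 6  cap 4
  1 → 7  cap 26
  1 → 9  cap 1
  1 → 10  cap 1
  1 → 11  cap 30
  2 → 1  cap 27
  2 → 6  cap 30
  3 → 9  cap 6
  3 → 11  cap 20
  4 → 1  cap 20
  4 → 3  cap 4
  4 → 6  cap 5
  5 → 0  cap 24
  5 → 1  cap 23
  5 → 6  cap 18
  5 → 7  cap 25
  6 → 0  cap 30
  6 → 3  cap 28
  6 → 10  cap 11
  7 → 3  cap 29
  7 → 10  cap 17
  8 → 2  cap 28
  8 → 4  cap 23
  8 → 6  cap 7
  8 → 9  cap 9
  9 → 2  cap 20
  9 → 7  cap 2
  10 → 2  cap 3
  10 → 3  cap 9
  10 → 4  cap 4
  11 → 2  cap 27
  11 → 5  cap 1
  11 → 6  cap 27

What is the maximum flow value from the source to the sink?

augment #1: 8→6→0 bottleneck 7, total now 7
augment #2: 8→2→1→0 bottleneck 15, total now 22
augment #3: 8→2→6→0 bottleneck 13, total now 35
augment #4: 8→4→6→0 bottleneck 5, total now 40
augment #5: 8→4→1→6→0 bottleneck 4, total now 44
augment #6: 8→9→2→6→0 bottleneck 1, total now 45
augment #7: 8→4→1→11→5→0 bottleneck 1, total now 46

Maximum flow value: 46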